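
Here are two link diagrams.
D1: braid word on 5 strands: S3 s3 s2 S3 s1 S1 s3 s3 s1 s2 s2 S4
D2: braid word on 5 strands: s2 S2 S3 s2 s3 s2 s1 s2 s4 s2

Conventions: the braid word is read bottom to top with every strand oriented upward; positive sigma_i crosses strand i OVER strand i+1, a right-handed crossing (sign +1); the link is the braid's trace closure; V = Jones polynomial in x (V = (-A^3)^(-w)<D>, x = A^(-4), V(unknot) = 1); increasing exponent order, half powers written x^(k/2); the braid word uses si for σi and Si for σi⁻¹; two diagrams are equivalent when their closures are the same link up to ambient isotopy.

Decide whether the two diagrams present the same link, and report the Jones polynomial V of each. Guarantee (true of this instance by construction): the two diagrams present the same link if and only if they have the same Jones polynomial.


same link: yes
V(D1) = x + x^3 - x^4  [12 crossings, <D> = -A^-4 + 1 + A^8, w = +4]
D2 (bracket -A^2 + A^6 + A^14; 10 crossings at w = +6): V = x + x^3 - x^4
note: all 2 diagrams share one V(x), hence one class


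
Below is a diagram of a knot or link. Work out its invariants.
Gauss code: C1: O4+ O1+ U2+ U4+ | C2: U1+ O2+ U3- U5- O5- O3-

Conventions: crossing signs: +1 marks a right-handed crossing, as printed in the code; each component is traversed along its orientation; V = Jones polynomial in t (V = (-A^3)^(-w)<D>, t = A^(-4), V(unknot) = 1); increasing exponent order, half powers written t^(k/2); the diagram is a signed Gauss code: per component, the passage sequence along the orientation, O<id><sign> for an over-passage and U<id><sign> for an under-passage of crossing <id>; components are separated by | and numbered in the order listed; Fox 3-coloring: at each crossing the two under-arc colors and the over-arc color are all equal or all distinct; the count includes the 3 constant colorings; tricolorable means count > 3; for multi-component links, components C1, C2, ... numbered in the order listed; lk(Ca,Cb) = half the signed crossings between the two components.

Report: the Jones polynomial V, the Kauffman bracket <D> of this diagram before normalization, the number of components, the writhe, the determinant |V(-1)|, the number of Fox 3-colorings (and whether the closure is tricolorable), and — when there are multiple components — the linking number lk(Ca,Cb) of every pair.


Jones polynomial: V(t) = -t^(1/2) - t^(5/2)
<D> = A^-7 + A; writhe +1
components 2, writhe +1 (5 crossings)
linking number lk(C1,C2) = +1
3-colorings: 3 of 3^5, det 2 — not tricolorable
note: det 2 = |V(-1)|; not divisible by 3, so not tricolorable


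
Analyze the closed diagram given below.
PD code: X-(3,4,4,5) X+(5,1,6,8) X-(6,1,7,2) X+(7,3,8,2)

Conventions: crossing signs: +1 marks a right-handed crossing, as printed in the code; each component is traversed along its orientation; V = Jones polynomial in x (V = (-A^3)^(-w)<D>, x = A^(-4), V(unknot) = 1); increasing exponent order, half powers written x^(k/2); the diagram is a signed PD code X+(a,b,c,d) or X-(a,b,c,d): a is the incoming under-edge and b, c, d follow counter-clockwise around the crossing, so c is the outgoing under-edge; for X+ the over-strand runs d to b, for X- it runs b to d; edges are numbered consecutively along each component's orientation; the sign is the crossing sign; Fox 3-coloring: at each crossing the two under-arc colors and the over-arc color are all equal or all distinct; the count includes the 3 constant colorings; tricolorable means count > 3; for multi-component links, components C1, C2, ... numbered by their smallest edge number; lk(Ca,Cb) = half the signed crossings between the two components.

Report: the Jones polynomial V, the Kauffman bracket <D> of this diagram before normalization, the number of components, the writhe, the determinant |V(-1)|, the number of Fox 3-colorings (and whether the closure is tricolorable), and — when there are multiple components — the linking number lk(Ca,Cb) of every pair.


Jones polynomial: V(x) = 1
<D> = 1; writhe 0
components 1, writhe 0 (4 crossings)
3-colorings: 3 of 3^4, det 1 — not tricolorable
note: w = 0 shifts under R1 moves; the (-A^3)^(0) factor cancels that in V


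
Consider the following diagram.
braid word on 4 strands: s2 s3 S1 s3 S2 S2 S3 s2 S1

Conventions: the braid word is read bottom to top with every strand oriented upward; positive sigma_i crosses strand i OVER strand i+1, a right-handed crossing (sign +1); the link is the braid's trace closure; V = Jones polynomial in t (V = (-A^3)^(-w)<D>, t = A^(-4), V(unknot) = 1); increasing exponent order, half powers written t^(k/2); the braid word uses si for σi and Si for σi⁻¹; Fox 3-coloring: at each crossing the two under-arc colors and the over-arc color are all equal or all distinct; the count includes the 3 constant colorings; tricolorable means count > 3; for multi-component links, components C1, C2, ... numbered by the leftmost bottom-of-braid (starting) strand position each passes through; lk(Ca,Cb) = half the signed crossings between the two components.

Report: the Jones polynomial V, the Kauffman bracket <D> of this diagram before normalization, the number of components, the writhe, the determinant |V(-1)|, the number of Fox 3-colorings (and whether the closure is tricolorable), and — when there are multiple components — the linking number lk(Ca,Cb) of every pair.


V(t) = t^-4 - 2t^-3 + 3t^-2 - 4t^-1 + 4 - 3t + 3t^2 - t^3
bracket: A^-15 - 3A^-11 + 3A^-7 - 4A^-3 + 4A - 3A^5 + 2A^9 - A^13, w = -1
1 component, writhe -1, over 9 crossings
det 21, colorings 9 of 3^9 — tricolorable
observation: w = -1 (over 9 crossings) is diagram-only; (-A^3)^(1) removes it from V


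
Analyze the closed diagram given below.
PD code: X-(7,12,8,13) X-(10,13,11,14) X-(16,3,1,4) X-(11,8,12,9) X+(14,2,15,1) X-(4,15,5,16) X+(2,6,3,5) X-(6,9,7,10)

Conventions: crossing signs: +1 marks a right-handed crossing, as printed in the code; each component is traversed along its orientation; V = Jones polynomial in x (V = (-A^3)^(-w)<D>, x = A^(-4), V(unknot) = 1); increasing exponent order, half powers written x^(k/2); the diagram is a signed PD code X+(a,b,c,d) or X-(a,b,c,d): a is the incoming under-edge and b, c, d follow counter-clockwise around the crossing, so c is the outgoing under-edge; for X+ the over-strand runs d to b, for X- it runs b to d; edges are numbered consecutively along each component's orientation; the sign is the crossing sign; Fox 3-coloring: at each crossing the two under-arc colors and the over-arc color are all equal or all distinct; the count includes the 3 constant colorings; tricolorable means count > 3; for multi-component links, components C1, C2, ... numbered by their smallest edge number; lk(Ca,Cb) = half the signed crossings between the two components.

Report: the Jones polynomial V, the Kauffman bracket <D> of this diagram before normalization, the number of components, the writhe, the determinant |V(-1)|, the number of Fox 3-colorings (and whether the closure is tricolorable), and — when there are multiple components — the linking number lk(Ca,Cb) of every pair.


V(x) = -x^-6 + 2x^-5 - 2x^-4 + 3x^-3 - 3x^-2 + 2x^-1 - 1 + x
bracket: A^-16 - A^-12 + 2A^-8 - 3A^-4 + 3 - 2A^4 + 2A^8 - A^12, w = -4
1 component, writhe -4, over 8 crossings
det 15, colorings 9 of 3^8 — tricolorable
observation: |V(-1)| = 15: so tricolorable, since 3 divides 15


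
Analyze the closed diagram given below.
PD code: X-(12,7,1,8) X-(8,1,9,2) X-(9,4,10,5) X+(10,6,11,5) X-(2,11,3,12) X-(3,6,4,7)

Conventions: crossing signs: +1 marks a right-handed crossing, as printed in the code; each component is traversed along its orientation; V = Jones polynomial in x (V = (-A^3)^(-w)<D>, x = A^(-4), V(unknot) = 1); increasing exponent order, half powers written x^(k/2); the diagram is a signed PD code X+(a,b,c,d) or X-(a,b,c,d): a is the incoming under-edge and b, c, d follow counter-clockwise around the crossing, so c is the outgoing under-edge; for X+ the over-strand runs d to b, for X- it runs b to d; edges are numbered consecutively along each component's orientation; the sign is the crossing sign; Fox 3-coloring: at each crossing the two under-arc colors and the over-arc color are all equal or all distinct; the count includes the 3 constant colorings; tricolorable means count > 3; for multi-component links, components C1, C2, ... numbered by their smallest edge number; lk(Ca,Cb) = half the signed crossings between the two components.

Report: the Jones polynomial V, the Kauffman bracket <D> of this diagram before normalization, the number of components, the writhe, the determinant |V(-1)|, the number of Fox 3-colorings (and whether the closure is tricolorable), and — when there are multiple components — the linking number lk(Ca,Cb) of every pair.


V = -x^-4 + x^-3 + x^-1
<D> = A^-8 + 1 - A^4 (w = -4)
1 component over 6 crossings, w = -4
9 Fox colorings among 3^6, |V(-1)| = 3: tricolorable
why: det 3 = |V(-1)|; divisible by 3, so tricolorable


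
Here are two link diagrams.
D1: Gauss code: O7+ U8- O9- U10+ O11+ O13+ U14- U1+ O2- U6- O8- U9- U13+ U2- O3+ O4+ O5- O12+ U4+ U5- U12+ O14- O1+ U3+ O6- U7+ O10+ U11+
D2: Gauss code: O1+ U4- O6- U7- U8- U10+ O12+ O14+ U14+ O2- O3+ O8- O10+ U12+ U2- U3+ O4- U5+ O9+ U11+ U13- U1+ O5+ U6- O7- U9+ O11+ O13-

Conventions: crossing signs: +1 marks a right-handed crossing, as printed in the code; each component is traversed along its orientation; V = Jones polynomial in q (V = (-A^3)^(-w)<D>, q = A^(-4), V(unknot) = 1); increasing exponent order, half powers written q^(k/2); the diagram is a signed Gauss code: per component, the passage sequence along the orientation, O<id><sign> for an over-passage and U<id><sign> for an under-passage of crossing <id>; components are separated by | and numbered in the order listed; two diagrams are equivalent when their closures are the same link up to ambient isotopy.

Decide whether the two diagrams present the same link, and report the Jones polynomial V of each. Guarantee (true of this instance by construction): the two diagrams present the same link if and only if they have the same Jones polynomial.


equivalent: yes
V(D1) = -q^-3 + 2q^-2 - 2q^-1 + 3 - 2q + 2q^2 - q^3  (w +2, c 14, <D> = -A^-6 + 2A^-2 - 2A^2 + 3A^6 - 2A^10 + 2A^14 - A^18)
D2 (bracket -A^-6 + 2A^-2 - 2A^2 + 3A^6 - 2A^10 + 2A^14 - A^18; 14 crossings at w = +2): V = -q^-3 + 2q^-2 - 2q^-1 + 3 - 2q + 2q^2 - q^3
why: from 14 to 14 crossings by R-moves: one link, two diagrams


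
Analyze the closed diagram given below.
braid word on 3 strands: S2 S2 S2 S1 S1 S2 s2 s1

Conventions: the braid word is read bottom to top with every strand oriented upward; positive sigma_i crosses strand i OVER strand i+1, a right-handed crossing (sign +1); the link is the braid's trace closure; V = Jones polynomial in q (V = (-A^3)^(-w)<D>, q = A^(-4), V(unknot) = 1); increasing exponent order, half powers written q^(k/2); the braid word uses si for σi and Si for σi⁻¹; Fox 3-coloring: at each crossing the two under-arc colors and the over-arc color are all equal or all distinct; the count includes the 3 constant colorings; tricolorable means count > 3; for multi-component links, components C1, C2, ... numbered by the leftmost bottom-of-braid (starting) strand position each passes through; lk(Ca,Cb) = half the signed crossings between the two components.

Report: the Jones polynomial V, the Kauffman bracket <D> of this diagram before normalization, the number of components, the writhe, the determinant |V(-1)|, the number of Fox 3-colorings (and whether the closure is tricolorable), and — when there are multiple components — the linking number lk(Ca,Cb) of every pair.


V(q) = -q^-4 + q^-3 + q^-1
bracket: A^-8 + 1 - A^4, w = -4
1 component, writhe -4, over 8 crossings
det 3, colorings 9 of 3^8 — tricolorable
observation: V spans 3 powers of q: at least 3 crossings in any diagram


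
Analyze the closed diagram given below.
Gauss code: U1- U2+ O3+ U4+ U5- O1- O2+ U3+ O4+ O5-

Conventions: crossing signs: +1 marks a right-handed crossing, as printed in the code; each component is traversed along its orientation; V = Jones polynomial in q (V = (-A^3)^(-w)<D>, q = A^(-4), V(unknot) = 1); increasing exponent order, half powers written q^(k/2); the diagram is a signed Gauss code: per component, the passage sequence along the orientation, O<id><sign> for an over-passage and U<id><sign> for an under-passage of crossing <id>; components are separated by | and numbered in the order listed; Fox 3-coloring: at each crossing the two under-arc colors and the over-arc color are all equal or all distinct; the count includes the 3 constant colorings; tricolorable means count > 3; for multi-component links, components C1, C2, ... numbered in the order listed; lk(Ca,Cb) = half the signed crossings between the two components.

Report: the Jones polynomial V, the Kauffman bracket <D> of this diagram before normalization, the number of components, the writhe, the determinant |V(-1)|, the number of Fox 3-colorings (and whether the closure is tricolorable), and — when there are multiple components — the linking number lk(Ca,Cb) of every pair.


V(q) = 1
bracket: -A^3, w = +1
1 component, writhe +1, over 5 crossings
det 1, colorings 3 of 3^5 — not tricolorable
observation: det 1 = |V(-1)|; not divisible by 3, so not tricolorable


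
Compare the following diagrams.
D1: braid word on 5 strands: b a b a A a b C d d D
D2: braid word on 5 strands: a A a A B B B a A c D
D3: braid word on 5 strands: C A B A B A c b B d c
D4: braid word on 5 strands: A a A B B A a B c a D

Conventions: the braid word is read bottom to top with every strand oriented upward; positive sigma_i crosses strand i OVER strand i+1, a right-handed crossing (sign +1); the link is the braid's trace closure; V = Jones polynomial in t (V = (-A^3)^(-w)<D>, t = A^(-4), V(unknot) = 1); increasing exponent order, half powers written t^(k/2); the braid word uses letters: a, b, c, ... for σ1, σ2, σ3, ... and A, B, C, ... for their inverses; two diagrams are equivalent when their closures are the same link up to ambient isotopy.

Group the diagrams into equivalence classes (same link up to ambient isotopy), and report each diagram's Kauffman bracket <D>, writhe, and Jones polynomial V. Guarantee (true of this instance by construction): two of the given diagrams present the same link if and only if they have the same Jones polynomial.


classes: {D1} | {D2, D4} | {D3}
V(D1) = -t^(3/2) - t^(7/2) + t^(9/2) - t^(11/2)  [11 crossings, <D> = A^-7 - A^-3 + A + A^9, w = +5]
V(D2) = t^(-9/2) - t^(-5/2) - t^(-3/2) - t^(-1/2)  (w -3, c 11, <D> = A^-7 + A^-3 + A - A^9)
V(D3) = -t^(-11/2) + t^(-9/2) - t^(-7/2) - t^(-3/2)  (w -3, c 11, <D> = A^-3 + A^5 - A^9 + A^13)
D4 (bracket A^-7 + A^-3 + A - A^9; 11 crossings at w = -3): V = t^(-9/2) - t^(-5/2) - t^(-3/2) - t^(-1/2)
insight: 3 values of V(t) split the 4 diagrams


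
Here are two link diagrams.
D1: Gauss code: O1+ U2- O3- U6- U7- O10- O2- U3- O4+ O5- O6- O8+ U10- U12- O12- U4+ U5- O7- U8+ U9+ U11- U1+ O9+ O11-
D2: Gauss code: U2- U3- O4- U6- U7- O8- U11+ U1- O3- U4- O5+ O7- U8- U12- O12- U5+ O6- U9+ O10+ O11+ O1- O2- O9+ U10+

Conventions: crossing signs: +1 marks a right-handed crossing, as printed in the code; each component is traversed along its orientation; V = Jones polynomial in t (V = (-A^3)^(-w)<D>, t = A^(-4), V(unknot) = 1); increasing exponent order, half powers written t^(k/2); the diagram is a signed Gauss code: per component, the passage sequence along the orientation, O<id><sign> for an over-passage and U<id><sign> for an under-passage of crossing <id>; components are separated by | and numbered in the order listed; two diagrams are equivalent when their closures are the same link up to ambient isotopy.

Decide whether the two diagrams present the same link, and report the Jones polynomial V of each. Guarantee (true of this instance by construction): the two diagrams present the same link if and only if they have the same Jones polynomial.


equivalent: yes
D1 (bracket A^-8 - A^-4 + 2 - A^4 + A^8 - A^12; 12 crossings at w = -4): V = -t^-6 + t^-5 - t^-4 + 2t^-3 - t^-2 + t^-1
D2 (bracket A^-8 - A^-4 + 2 - A^4 + A^8 - A^12; 12 crossings at w = -4): V = -t^-6 + t^-5 - t^-4 + 2t^-3 - t^-2 + t^-1
key observation: all 2 diagrams share one V(t), hence one class


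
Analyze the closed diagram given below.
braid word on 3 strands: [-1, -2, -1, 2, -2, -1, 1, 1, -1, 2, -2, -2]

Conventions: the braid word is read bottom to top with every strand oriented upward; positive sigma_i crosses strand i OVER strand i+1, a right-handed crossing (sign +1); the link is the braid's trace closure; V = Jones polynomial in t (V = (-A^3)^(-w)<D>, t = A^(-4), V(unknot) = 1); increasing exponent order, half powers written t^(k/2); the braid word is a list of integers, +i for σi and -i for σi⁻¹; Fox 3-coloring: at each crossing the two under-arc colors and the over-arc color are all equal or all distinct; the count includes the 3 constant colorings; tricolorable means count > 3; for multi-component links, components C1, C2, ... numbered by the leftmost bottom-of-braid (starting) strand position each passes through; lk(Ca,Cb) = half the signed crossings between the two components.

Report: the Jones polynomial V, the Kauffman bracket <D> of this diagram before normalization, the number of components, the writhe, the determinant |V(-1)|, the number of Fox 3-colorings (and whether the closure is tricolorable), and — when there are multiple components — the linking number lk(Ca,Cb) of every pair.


Jones polynomial: V(t) = -t^-4 + t^-3 + t^-1
<D> = A^-8 + 1 - A^4; writhe -4
components 1, writhe -4 (12 crossings)
3-colorings: 9 of 3^12, det 3 — tricolorable
note: w = -4 (over 12 crossings) is diagram-only; (-A^3)^(4) removes it from V


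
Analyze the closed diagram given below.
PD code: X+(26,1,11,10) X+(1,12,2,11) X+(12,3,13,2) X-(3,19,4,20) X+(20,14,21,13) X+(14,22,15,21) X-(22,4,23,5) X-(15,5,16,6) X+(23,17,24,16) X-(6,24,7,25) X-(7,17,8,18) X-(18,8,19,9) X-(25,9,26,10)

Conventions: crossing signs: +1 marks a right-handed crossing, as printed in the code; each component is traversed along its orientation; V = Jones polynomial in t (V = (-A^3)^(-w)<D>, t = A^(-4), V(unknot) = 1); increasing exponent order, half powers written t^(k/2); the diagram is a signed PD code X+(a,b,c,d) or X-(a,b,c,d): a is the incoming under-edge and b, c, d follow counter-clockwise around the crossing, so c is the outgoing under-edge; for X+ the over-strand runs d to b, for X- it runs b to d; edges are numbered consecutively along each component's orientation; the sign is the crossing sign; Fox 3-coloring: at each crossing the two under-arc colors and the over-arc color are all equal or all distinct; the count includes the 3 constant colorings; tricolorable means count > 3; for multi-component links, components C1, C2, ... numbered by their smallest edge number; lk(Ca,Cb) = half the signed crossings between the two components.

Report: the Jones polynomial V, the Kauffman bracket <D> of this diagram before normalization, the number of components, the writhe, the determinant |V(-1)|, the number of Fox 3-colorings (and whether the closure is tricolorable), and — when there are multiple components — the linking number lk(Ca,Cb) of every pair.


V = -t^(-11/2) + 2t^(-9/2) - 3t^(-7/2) + 3t^(-5/2) - 5t^(-3/2) + 4t^(-1/2) - 4t^(1/2) + 3t^(3/2) - 2t^(5/2) + t^(7/2)
<D> = -A^-17 + 2A^-13 - 3A^-9 + 4A^-5 - 4A^-1 + 5A^3 - 3A^7 + 3A^11 - 2A^15 + A^19 (w = -1)
2 components over 13 crossings, w = -1
lk(C1,C2): -2
3 Fox colorings among 3^13, |V(-1)| = 28: not tricolorable
why: det 28 = |V(-1)|; not divisible by 3, so not tricolorable


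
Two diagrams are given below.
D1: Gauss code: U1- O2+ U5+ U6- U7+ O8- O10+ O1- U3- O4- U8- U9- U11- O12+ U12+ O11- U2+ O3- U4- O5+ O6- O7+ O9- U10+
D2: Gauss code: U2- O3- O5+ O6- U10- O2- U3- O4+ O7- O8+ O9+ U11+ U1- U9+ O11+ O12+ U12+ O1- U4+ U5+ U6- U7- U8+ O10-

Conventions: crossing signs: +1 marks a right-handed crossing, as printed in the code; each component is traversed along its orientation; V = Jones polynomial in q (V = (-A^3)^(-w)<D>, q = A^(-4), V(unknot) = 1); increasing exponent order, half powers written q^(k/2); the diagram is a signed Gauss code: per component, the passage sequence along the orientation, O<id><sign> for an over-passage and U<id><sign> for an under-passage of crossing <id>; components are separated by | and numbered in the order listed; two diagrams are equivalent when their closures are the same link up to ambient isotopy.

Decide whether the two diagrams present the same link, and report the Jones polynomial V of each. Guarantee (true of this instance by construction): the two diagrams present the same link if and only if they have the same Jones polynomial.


equivalent: yes
V(D1) = -q^-4 + q^-3 + q^-1  (w -2, c 12, <D> = A^-2 + A^6 - A^10)
V(D2) = -q^-4 + q^-3 + q^-1  (w 0, c 12, <D> = A^4 + A^12 - A^16)
why: Reidemeister moves carry D1 (12 crossings) to D2 (12)


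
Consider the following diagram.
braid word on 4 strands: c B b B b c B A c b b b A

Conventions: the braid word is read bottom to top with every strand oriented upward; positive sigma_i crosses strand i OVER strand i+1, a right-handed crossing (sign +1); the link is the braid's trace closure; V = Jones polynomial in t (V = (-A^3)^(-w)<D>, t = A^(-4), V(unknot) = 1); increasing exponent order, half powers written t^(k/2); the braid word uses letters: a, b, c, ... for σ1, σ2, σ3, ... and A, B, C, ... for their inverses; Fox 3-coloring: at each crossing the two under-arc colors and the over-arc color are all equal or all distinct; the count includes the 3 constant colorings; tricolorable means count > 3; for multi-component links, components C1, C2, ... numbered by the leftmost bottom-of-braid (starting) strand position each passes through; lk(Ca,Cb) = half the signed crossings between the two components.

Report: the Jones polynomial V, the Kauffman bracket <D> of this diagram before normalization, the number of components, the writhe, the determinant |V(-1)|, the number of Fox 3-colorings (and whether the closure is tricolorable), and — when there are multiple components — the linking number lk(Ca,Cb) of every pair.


V(t) = 2t - 2t^2 + 3t^3 - 3t^4 + 2t^5 - 2t^6 + t^7
bracket: -A^-19 + 2A^-15 - 2A^-11 + 3A^-7 - 3A^-3 + 2A - 2A^5, w = +3
1 component, writhe +3, over 13 crossings
det 15, colorings 9 of 3^13 — tricolorable
observation: w = +3 (over 13 crossings) is diagram-only; (-A^3)^(-3) removes it from V


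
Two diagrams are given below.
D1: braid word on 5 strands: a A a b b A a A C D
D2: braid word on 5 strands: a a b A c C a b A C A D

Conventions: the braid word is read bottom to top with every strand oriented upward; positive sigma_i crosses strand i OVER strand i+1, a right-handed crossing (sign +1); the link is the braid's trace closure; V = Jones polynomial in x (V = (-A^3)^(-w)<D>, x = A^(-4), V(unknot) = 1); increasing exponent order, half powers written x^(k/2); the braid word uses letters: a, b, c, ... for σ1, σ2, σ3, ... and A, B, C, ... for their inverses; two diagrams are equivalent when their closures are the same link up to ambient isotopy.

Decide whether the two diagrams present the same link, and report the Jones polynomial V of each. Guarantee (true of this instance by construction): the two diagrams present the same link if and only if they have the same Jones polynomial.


same link: yes
V(D1) = 1 + x + x^2 + x^3  [10 crossings, <D> = A^-12 + A^-8 + A^-4 + 1, w = 0]
D2 (bracket A^-12 + A^-8 + A^-4 + 1; 12 crossings at w = 0): V = 1 + x + x^2 + x^3
note: one V(x) for all 2 diagrams — one class (guaranteed)


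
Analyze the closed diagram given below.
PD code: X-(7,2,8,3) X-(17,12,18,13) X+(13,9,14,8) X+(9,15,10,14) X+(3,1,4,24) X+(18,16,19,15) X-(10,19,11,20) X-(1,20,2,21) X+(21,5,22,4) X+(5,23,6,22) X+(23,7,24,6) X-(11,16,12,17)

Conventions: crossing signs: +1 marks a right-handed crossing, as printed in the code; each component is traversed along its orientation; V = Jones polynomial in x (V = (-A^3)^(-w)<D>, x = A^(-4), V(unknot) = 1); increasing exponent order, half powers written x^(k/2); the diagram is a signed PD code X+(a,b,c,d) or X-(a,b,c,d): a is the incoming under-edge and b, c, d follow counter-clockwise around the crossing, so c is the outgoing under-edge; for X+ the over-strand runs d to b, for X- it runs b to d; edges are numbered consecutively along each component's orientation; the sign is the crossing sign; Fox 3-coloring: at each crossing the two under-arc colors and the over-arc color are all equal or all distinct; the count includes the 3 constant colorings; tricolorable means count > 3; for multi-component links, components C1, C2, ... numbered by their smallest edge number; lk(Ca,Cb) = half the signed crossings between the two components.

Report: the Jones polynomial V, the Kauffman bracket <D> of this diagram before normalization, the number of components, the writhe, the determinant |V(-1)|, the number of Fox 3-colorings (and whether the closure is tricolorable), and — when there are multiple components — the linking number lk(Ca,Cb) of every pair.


V = x^-3 - 2x^-2 + 4x^-1 - 6 + 8x - 9x^2 + 9x^3 - 7x^4 + 5x^5 - 3x^6 + x^7
<D> = A^-22 - 3A^-18 + 5A^-14 - 7A^-10 + 9A^-6 - 9A^-2 + 8A^2 - 6A^6 + 4A^10 - 2A^14 + A^18 (w = +2)
1 component over 12 crossings, w = +2
3 Fox colorings among 3^12, |V(-1)| = 55: not tricolorable
why: w = +2 (over 12 crossings) is diagram-only; (-A^3)^(-2) removes it from V


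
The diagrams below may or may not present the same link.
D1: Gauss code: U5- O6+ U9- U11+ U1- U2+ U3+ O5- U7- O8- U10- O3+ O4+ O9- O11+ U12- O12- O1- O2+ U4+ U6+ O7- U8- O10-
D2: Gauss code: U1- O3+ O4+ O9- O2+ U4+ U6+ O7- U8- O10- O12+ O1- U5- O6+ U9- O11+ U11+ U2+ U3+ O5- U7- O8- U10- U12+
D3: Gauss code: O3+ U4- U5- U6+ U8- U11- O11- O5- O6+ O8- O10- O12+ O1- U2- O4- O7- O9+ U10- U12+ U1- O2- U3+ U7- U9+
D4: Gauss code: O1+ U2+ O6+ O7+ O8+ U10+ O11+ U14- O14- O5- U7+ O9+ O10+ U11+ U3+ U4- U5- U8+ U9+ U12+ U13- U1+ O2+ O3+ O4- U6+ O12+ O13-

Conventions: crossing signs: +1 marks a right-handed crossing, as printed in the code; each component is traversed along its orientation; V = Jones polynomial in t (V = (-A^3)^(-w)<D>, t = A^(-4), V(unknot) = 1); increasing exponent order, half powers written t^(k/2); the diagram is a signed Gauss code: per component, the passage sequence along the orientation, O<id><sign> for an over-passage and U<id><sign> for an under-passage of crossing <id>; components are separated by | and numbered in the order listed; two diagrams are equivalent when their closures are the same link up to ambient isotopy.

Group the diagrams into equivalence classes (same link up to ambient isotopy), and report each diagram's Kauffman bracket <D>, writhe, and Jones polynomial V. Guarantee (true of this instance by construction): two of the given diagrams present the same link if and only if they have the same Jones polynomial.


equivalence classes: {D1, D2} | {D3} | {D4}
D1 (bracket A^-10 - A^-6 + 2A^-2 - 2A^2 + 2A^6 - 2A^10 + A^14; 12 crossings at w = -2): V = t^-5 - 2t^-4 + 2t^-3 - 2t^-2 + 2t^-1 - 1 + t
V(D2) = t^-5 - 2t^-4 + 2t^-3 - 2t^-2 + 2t^-1 - 1 + t  [12 crossings, <D> = A^-4 - 1 + 2A^4 - 2A^8 + 2A^12 - 2A^16 + A^20, w = 0]
D3 (bracket A^-8 + 1 - A^4; 12 crossings at w = -4): V = -t^-4 + t^-3 + t^-1
V(D4) = t^2 + 2t^4 - 2t^5 + t^6 - 2t^7 + t^8  [14 crossings, <D> = A^-14 - 2A^-10 + A^-6 - 2A^-2 + 2A^2 + A^10, w = +6]
key observation: V(t) takes 3 values over 4 diagrams, fixing the grouping


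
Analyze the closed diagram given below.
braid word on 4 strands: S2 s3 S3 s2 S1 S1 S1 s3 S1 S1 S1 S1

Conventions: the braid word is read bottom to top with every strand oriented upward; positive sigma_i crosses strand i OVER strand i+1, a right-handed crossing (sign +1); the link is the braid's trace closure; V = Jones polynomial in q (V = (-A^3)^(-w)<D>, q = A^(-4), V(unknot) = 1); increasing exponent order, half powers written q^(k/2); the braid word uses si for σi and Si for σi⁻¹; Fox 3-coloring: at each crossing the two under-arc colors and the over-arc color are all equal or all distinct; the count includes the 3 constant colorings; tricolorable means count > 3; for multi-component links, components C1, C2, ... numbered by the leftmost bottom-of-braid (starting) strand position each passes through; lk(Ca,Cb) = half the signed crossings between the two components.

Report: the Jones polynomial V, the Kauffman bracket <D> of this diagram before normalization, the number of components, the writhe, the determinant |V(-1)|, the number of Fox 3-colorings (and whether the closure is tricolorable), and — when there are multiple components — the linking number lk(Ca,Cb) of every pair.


Jones polynomial: V(q) = q^(-21/2) - q^(-9/2) - q^(-7/2) - q^(-5/2)
<D> = -A^-8 - A^-4 - 1 + A^24; writhe -6
components 2, writhe -6 (12 crossings)
linking number lk(C1,C2) = 0
3-colorings: 9 of 3^12, det 0 — tricolorable
note: summing lk over 1 pair gives 0


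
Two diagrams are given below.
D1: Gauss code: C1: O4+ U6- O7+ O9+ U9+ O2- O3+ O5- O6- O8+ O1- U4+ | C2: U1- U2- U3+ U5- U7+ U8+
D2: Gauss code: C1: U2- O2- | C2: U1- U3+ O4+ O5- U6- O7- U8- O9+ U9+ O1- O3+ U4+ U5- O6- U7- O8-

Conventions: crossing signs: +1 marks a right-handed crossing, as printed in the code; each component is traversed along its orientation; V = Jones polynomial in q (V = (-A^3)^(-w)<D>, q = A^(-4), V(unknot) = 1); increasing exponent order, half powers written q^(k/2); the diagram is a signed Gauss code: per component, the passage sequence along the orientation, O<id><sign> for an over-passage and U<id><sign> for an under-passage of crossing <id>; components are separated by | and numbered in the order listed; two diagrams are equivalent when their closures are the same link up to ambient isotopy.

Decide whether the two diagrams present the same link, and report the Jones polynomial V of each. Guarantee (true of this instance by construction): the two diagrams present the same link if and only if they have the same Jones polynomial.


equivalent: no
D1 (bracket A + A^5; 9 crossings at w = +1): V = -q^(-1/2) - q^(1/2)
V(D2) = q^(-9/2) - q^(-5/2) - q^(-3/2) - q^(-1/2)  [9 crossings, <D> = A^-7 + A^-3 + A - A^9, w = -3]
observation: V(q) takes 2 values over 2 diagrams, fixing the grouping


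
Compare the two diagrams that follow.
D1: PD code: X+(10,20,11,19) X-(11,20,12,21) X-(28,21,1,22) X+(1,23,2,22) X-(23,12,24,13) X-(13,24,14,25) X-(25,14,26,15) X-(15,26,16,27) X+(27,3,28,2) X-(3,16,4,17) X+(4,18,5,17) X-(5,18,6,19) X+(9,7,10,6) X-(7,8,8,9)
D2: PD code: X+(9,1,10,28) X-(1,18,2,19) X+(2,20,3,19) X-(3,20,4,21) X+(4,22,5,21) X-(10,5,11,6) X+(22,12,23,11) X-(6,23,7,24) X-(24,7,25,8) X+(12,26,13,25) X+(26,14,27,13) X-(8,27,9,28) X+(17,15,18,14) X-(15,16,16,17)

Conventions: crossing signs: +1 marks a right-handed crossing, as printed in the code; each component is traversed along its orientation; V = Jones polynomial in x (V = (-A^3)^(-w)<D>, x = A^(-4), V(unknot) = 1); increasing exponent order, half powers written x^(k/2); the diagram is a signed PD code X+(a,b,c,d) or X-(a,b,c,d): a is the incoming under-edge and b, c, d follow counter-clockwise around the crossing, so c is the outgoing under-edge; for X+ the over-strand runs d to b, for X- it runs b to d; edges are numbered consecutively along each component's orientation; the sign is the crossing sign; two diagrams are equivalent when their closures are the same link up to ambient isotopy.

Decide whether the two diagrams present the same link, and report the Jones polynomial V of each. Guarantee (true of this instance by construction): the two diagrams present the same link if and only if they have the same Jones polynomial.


equivalent: no
D1 (bracket A^-4 + A^4 - A^8 + A^12 - A^16; 14 crossings at w = -4): V = -x^-7 + x^-6 - x^-5 + x^-4 + x^-2
V(D2) = -x^-3 + 2x^-2 - 2x^-1 + 3 - 2x + 2x^2 - x^3  (w 0, c 14, <D> = -A^-12 + 2A^-8 - 2A^-4 + 3 - 2A^4 + 2A^8 - A^12)
key observation: 2 classes among 2 diagrams; unequal V(x) rules out equality


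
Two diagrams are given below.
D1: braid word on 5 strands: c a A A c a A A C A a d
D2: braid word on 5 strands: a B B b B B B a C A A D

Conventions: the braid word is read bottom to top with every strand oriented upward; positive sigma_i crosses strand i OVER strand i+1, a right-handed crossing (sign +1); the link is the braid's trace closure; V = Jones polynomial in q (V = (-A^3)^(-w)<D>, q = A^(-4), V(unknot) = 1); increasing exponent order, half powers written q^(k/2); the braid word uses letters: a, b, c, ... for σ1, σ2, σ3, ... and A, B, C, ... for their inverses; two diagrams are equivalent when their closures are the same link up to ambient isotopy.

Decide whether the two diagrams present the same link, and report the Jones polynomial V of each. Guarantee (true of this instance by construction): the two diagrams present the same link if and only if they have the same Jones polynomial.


equivalent: no
V(D1) = q^-3 + q^-2 + q^-1 + 1  (w 0, c 12, <D> = 1 + A^4 + A^8 + A^12)
V(D2) = q^-6 + q^-3 + q^-2 + q^-1  (w -6, c 12, <D> = A^-14 + A^-10 + A^-6 + A^6)
why: 2 classes among 2 diagrams; unequal V(q) rules out equality


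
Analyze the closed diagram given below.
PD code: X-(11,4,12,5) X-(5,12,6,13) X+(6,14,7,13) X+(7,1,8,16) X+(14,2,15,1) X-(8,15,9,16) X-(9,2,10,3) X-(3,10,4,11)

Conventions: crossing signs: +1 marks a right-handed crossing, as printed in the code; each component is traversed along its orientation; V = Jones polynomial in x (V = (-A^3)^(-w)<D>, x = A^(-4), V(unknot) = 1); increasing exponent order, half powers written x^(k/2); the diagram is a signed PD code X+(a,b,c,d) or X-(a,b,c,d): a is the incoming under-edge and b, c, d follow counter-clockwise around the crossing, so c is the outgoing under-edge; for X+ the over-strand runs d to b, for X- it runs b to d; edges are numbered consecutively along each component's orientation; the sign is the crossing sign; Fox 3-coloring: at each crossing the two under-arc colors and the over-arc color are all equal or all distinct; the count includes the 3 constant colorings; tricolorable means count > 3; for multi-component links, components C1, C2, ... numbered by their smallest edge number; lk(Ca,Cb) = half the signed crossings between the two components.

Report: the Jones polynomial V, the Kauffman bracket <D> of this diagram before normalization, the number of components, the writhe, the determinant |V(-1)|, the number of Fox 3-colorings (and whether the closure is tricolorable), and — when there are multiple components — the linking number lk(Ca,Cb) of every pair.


V(x) = -x^-4 + x^-3 + x^-1
bracket: A^-2 + A^6 - A^10, w = -2
1 component, writhe -2, over 8 crossings
det 3, colorings 9 of 3^8 — tricolorable
observation: det 3 = |V(-1)|; divisible by 3, so tricolorable


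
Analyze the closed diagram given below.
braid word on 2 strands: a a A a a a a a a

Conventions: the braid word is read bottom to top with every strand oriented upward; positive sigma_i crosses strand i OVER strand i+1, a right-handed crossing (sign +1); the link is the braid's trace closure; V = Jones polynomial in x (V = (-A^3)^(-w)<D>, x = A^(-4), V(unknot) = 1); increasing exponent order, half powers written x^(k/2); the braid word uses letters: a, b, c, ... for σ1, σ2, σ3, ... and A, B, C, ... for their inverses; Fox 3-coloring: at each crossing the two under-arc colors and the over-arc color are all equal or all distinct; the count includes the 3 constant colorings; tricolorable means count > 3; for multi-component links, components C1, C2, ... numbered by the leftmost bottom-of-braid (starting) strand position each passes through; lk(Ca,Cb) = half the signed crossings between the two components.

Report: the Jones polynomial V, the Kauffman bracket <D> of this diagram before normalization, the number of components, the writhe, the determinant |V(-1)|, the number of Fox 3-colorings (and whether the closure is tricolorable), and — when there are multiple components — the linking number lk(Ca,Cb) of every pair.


V(x) = x^3 + x^5 - x^6 + x^7 - x^8 + x^9 - x^10
bracket: A^-19 - A^-15 + A^-11 - A^-7 + A^-3 - A - A^9, w = +7
1 component, writhe +7, over 9 crossings
det 7, colorings 3 of 3^9 — not tricolorable
observation: free reduction leaves σ1 σ1 σ1 σ1 σ1 σ1 σ1 of the original 9 letters


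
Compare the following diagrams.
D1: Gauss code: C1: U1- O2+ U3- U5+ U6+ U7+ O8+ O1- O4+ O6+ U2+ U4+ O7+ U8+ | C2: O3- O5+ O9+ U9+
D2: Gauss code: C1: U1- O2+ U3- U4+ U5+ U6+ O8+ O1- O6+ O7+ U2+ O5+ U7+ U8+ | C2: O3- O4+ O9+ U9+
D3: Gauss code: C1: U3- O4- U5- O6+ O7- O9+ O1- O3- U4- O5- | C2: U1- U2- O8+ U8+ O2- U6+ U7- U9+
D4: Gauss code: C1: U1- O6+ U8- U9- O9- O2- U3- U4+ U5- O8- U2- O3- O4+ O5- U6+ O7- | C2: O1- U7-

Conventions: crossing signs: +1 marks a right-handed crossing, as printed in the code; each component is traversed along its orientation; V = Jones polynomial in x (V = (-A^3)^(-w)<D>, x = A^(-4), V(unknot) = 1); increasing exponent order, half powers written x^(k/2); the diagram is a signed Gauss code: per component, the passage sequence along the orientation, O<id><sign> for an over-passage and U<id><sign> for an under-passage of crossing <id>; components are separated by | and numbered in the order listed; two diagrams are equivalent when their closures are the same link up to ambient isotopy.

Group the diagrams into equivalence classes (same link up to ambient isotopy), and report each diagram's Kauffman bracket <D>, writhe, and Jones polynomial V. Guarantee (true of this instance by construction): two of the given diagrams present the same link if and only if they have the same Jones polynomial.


classes: {D1, D2} | {D3} | {D4}
V(D1) = -x^(1/2) - x^(3/2) - x^(5/2) + x^(9/2)  [9 crossings, <D> = -A^-3 + A^5 + A^9 + A^13, w = +5]
V(D2) = -x^(1/2) - x^(3/2) - x^(5/2) + x^(9/2)  (w +5, c 9, <D> = -A^-3 + A^5 + A^9 + A^13)
D3 (bracket A^-7 + A^-3 + A - A^9; 9 crossings at w = -3): V = x^(-9/2) - x^(-5/2) - x^(-3/2) - x^(-1/2)
V(D4) = x^(-13/2) - x^(-11/2) + x^(-9/2) - 2x^(-7/2) - x^(-3/2)  [9 crossings, <D> = A^-9 + 2A^-1 - A^3 + A^7 - A^11, w = -5]
note: comparing 4 Jones polynomials yields 3 groups


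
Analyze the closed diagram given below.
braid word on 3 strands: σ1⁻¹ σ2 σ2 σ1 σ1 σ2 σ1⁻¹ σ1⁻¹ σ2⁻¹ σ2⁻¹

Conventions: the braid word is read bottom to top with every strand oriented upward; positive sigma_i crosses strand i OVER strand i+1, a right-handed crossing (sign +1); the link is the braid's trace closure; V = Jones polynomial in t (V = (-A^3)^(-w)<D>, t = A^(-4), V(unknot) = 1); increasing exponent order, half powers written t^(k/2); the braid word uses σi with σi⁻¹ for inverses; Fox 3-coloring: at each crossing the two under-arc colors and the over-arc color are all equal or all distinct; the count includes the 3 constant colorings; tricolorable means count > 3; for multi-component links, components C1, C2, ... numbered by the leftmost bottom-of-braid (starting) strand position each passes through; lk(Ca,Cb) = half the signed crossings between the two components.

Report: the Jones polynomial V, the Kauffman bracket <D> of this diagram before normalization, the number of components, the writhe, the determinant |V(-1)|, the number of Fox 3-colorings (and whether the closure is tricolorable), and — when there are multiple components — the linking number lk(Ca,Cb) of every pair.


Jones polynomial: V(t) = -t^-3 + t^-2 - t^-1 + 3 - t + t^2 - t^3
<D> = -A^-12 + A^-8 - A^-4 + 3 - A^4 + A^8 - A^12; writhe 0
components 1, writhe 0 (10 crossings)
3-colorings: 27 of 3^10, det 9 — tricolorable
note: palindromic: swapping t for 1/t fixes V


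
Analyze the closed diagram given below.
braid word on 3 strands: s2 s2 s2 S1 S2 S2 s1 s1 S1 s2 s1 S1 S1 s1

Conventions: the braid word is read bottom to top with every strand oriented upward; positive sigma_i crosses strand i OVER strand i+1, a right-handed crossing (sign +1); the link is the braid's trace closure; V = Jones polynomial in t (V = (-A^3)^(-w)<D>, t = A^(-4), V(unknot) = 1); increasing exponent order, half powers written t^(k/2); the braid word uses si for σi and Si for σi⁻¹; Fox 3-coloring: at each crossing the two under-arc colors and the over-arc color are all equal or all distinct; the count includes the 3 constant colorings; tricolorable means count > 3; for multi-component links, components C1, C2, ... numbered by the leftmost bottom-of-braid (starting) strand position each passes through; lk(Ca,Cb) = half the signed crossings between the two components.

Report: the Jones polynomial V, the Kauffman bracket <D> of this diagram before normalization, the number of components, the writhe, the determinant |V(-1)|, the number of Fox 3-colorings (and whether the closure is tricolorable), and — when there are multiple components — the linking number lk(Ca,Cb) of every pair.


V = t^-1 + 2t - t^2 + 2t^3 - t^4 + t^5
<D> = A^-14 - A^-10 + 2A^-6 - A^-2 + 2A^2 + A^10 (w = +2)
3 components over 14 crossings, w = +2
lk(C1,C2): -1
lk(C1,C3) = 0
linking number lk(C2,C3) = +2
3 Fox colorings among 3^14, |V(-1)| = 8: not tricolorable
why: det 8 = |V(-1)|; not divisible by 3, so not tricolorable
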